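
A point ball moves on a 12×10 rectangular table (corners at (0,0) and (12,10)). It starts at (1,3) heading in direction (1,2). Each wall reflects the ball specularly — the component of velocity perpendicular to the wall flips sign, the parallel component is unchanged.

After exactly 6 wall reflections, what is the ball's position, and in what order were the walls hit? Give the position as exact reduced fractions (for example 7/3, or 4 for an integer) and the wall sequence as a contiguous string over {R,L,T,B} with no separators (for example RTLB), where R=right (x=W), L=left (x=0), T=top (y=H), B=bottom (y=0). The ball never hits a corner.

Final position: (0,9)
Wall sequence: TBRTBL

1. t=7/2 → T at (9/2,10); v=(1,-2)
2. t=5 → B at (19/2,0); v=(1,2)
3. t=5/2 → R at (12,5); v=(-1,2)
4. t=5/2 → T at (19/2,10); v=(-1,-2)
5. t=5 → B at (9/2,0); v=(-1,2)
6. t=9/2 → L at (0,9); v=(1,2)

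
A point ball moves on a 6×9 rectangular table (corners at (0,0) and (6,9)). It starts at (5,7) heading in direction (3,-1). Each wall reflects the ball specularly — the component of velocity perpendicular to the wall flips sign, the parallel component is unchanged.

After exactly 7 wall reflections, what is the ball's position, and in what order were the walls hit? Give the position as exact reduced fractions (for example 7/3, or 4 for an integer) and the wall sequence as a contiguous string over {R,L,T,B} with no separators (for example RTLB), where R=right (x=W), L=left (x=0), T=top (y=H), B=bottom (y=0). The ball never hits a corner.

1. t=1/3 → R at (6,20/3); v=(-3,-1)
2. t=2 → L at (0,14/3); v=(3,-1)
3. t=2 → R at (6,8/3); v=(-3,-1)
4. t=2 → L at (0,2/3); v=(3,-1)
5. t=2/3 → B at (2,0); v=(3,1)
6. t=4/3 → R at (6,4/3); v=(-3,1)
7. t=2 → L at (0,10/3); v=(3,1)

Final position: (0,10/3)
Wall sequence: RLRLBRL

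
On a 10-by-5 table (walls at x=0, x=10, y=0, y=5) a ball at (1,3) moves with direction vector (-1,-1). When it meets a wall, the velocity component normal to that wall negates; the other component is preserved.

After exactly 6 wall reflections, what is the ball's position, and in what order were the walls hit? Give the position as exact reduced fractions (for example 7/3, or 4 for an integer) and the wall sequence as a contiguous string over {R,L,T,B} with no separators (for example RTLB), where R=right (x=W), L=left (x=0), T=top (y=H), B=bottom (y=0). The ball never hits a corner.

Final position: (3,5)
Wall sequence: LBTRBT

1. t=1 → L at (0,2); v=(1,-1)
2. t=2 → B at (2,0); v=(1,1)
3. t=5 → T at (7,5); v=(1,-1)
4. t=3 → R at (10,2); v=(-1,-1)
5. t=2 → B at (8,0); v=(-1,1)
6. t=5 → T at (3,5); v=(-1,-1)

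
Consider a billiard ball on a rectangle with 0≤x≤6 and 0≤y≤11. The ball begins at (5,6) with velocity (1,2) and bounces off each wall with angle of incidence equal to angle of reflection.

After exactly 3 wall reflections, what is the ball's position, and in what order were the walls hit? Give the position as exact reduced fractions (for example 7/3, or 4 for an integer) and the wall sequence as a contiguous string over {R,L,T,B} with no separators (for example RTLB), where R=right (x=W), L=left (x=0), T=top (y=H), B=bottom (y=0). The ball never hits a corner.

Final position: (0,2)
Wall sequence: RTL

1. t=1 → R at (6,8); v=(-1,2)
2. t=3/2 → T at (9/2,11); v=(-1,-2)
3. t=9/2 → L at (0,2); v=(1,-2)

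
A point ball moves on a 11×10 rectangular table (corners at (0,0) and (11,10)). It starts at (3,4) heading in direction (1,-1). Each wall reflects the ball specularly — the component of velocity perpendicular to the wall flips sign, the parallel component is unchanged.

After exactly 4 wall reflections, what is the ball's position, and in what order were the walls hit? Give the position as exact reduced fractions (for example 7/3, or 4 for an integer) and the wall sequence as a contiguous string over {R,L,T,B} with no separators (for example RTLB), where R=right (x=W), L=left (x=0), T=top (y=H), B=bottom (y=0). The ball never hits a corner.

Final position: (0,5)
Wall sequence: BRTL

1. t=4 → B at (7,0); v=(1,1)
2. t=4 → R at (11,4); v=(-1,1)
3. t=6 → T at (5,10); v=(-1,-1)
4. t=5 → L at (0,5); v=(1,-1)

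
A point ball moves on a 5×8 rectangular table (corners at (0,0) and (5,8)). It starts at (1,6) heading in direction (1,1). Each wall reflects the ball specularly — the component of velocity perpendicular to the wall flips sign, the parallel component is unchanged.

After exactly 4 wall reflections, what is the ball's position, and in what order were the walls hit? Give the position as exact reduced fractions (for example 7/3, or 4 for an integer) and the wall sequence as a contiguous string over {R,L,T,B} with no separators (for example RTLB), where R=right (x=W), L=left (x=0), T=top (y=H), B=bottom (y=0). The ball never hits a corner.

1. t=2 → T at (3,8); v=(1,-1)
2. t=2 → R at (5,6); v=(-1,-1)
3. t=5 → L at (0,1); v=(1,-1)
4. t=1 → B at (1,0); v=(1,1)

Final position: (1,0)
Wall sequence: TRLB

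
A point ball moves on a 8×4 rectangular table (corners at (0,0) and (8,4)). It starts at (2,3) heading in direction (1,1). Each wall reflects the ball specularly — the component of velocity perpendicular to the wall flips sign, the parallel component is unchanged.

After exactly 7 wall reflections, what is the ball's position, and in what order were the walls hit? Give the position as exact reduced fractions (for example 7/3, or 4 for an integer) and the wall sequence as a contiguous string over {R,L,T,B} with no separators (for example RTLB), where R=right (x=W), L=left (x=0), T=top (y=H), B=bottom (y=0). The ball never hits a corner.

1. t=1 → T at (3,4); v=(1,-1)
2. t=4 → B at (7,0); v=(1,1)
3. t=1 → R at (8,1); v=(-1,1)
4. t=3 → T at (5,4); v=(-1,-1)
5. t=4 → B at (1,0); v=(-1,1)
6. t=1 → L at (0,1); v=(1,1)
7. t=3 → T at (3,4); v=(1,-1)

Final position: (3,4)
Wall sequence: TBRTBLT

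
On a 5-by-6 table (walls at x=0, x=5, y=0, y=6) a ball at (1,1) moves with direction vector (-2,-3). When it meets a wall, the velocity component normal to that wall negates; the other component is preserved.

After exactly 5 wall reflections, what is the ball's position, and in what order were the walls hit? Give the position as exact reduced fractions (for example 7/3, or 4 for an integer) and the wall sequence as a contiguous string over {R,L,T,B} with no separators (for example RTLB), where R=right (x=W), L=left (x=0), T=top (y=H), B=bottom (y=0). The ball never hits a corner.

Final position: (7/3,0)
Wall sequence: BLTRB

1. t=1/3 → B at (1/3,0); v=(-2,3)
2. t=1/6 → L at (0,1/2); v=(2,3)
3. t=11/6 → T at (11/3,6); v=(2,-3)
4. t=2/3 → R at (5,4); v=(-2,-3)
5. t=4/3 → B at (7/3,0); v=(-2,3)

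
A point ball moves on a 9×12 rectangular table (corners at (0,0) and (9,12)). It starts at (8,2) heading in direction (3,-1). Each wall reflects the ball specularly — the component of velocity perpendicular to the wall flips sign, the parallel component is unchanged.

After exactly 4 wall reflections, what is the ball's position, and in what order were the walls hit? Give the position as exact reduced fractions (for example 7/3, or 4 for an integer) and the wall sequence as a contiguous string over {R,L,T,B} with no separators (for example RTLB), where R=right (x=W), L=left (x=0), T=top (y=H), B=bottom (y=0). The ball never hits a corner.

Final position: (9,13/3)
Wall sequence: RBLR

1. t=1/3 → R at (9,5/3); v=(-3,-1)
2. t=5/3 → B at (4,0); v=(-3,1)
3. t=4/3 → L at (0,4/3); v=(3,1)
4. t=3 → R at (9,13/3); v=(-3,1)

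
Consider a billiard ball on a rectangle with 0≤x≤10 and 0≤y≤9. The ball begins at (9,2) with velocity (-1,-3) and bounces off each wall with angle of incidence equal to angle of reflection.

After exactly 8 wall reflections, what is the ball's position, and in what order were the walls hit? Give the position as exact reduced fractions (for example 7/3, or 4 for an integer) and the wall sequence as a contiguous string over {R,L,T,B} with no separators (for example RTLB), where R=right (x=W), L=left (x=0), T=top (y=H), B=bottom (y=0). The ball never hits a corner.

Final position: (29/3,0)
Wall sequence: BTBLTBTB

1. t=2/3 → B at (25/3,0); v=(-1,3)
2. t=3 → T at (16/3,9); v=(-1,-3)
3. t=3 → B at (7/3,0); v=(-1,3)
4. t=7/3 → L at (0,7); v=(1,3)
5. t=2/3 → T at (2/3,9); v=(1,-3)
6. t=3 → B at (11/3,0); v=(1,3)
7. t=3 → T at (20/3,9); v=(1,-3)
8. t=3 → B at (29/3,0); v=(1,3)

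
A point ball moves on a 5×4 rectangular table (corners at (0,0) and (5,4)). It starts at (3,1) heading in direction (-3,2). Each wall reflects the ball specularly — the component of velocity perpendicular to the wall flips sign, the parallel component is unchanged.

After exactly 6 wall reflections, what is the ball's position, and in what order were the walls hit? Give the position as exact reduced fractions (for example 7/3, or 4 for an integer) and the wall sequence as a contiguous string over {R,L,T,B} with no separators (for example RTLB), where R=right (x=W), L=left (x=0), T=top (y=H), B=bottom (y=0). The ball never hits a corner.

Final position: (7/2,4)
Wall sequence: LTRBLT

1. t=1 → L at (0,3); v=(3,2)
2. t=1/2 → T at (3/2,4); v=(3,-2)
3. t=7/6 → R at (5,5/3); v=(-3,-2)
4. t=5/6 → B at (5/2,0); v=(-3,2)
5. t=5/6 → L at (0,5/3); v=(3,2)
6. t=7/6 → T at (7/2,4); v=(3,-2)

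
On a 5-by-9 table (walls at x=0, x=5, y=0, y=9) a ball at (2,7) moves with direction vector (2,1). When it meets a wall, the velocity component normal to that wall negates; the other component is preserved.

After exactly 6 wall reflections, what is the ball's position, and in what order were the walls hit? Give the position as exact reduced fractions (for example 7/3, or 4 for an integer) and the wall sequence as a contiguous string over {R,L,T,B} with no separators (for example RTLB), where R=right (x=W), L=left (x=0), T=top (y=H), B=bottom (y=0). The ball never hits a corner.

Final position: (4,0)
Wall sequence: RTLRLB

1. t=3/2 → R at (5,17/2); v=(-2,1)
2. t=1/2 → T at (4,9); v=(-2,-1)
3. t=2 → L at (0,7); v=(2,-1)
4. t=5/2 → R at (5,9/2); v=(-2,-1)
5. t=5/2 → L at (0,2); v=(2,-1)
6. t=2 → B at (4,0); v=(2,1)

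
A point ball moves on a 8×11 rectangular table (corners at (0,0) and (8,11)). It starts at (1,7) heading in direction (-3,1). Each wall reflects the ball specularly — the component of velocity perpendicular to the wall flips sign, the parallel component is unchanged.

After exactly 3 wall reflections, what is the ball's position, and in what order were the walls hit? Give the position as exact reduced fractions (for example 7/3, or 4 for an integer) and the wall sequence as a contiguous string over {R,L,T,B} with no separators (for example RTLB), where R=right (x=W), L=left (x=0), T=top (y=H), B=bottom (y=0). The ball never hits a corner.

1. t=1/3 → L at (0,22/3); v=(3,1)
2. t=8/3 → R at (8,10); v=(-3,1)
3. t=1 → T at (5,11); v=(-3,-1)

Final position: (5,11)
Wall sequence: LRT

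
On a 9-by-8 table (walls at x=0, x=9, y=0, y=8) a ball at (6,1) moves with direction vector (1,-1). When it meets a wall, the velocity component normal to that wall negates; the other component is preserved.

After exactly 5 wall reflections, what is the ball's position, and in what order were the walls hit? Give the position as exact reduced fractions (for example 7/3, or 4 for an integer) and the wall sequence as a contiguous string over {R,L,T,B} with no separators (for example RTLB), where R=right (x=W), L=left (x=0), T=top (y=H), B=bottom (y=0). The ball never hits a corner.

1. t=1 → B at (7,0); v=(1,1)
2. t=2 → R at (9,2); v=(-1,1)
3. t=6 → T at (3,8); v=(-1,-1)
4. t=3 → L at (0,5); v=(1,-1)
5. t=5 → B at (5,0); v=(1,1)

Final position: (5,0)
Wall sequence: BRTLB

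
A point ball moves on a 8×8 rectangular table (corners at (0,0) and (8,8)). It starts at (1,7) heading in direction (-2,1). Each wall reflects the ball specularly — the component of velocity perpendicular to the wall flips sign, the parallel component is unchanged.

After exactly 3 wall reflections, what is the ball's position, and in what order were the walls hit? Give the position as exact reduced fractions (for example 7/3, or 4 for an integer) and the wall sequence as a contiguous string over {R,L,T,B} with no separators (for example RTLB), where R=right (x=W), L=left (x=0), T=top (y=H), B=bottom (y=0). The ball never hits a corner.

Final position: (8,9/2)
Wall sequence: LTR

1. t=1/2 → L at (0,15/2); v=(2,1)
2. t=1/2 → T at (1,8); v=(2,-1)
3. t=7/2 → R at (8,9/2); v=(-2,-1)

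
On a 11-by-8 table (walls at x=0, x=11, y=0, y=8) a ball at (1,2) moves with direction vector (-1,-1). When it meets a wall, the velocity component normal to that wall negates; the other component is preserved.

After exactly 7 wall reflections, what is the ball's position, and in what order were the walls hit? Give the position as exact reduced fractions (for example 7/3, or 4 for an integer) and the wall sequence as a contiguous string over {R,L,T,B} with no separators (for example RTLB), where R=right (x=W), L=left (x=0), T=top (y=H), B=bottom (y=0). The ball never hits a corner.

1. t=1 → L at (0,1); v=(1,-1)
2. t=1 → B at (1,0); v=(1,1)
3. t=8 → T at (9,8); v=(1,-1)
4. t=2 → R at (11,6); v=(-1,-1)
5. t=6 → B at (5,0); v=(-1,1)
6. t=5 → L at (0,5); v=(1,1)
7. t=3 → T at (3,8); v=(1,-1)

Final position: (3,8)
Wall sequence: LBTRBLT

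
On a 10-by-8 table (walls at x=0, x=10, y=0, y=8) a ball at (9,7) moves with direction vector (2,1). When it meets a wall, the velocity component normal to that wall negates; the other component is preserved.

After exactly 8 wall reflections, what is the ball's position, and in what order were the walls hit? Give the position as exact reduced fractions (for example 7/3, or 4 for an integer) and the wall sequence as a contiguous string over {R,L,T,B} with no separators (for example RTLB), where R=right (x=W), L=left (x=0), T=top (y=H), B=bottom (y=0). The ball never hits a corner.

1. t=1/2 → R at (10,15/2); v=(-2,1)
2. t=1/2 → T at (9,8); v=(-2,-1)
3. t=9/2 → L at (0,7/2); v=(2,-1)
4. t=7/2 → B at (7,0); v=(2,1)
5. t=3/2 → R at (10,3/2); v=(-2,1)
6. t=5 → L at (0,13/2); v=(2,1)
7. t=3/2 → T at (3,8); v=(2,-1)
8. t=7/2 → R at (10,9/2); v=(-2,-1)

Final position: (10,9/2)
Wall sequence: RTLBRLTR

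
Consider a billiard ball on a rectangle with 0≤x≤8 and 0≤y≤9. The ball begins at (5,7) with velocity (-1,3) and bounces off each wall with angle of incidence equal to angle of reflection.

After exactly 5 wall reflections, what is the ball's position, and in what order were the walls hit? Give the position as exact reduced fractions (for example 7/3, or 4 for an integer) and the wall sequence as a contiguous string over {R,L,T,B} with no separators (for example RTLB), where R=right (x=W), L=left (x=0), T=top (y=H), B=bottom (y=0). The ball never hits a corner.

Final position: (14/3,0)
Wall sequence: TBLTB

1. t=2/3 → T at (13/3,9); v=(-1,-3)
2. t=3 → B at (4/3,0); v=(-1,3)
3. t=4/3 → L at (0,4); v=(1,3)
4. t=5/3 → T at (5/3,9); v=(1,-3)
5. t=3 → B at (14/3,0); v=(1,3)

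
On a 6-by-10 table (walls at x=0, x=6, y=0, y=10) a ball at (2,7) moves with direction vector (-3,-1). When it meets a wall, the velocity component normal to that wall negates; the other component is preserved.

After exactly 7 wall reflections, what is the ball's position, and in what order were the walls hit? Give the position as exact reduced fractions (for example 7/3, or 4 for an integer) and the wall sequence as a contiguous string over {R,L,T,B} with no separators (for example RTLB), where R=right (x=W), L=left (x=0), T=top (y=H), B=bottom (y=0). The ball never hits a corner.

1. t=2/3 → L at (0,19/3); v=(3,-1)
2. t=2 → R at (6,13/3); v=(-3,-1)
3. t=2 → L at (0,7/3); v=(3,-1)
4. t=2 → R at (6,1/3); v=(-3,-1)
5. t=1/3 → B at (5,0); v=(-3,1)
6. t=5/3 → L at (0,5/3); v=(3,1)
7. t=2 → R at (6,11/3); v=(-3,1)

Final position: (6,11/3)
Wall sequence: LRLRBLR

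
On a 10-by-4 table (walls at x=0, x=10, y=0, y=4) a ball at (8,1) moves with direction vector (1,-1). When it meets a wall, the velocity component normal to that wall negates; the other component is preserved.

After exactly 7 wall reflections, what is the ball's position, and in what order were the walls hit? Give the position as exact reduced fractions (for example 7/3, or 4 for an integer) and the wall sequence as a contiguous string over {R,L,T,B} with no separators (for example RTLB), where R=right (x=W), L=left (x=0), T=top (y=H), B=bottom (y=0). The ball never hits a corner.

Final position: (5,0)
Wall sequence: BRTBLTB

1. t=1 → B at (9,0); v=(1,1)
2. t=1 → R at (10,1); v=(-1,1)
3. t=3 → T at (7,4); v=(-1,-1)
4. t=4 → B at (3,0); v=(-1,1)
5. t=3 → L at (0,3); v=(1,1)
6. t=1 → T at (1,4); v=(1,-1)
7. t=4 → B at (5,0); v=(1,1)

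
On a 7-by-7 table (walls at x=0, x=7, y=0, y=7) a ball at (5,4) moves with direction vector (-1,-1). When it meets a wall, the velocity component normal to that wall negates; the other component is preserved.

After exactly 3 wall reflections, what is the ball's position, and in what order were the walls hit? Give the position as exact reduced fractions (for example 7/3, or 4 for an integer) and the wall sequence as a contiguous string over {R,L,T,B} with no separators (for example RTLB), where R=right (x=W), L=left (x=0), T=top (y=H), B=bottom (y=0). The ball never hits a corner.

1. t=4 → B at (1,0); v=(-1,1)
2. t=1 → L at (0,1); v=(1,1)
3. t=6 → T at (6,7); v=(1,-1)

Final position: (6,7)
Wall sequence: BLT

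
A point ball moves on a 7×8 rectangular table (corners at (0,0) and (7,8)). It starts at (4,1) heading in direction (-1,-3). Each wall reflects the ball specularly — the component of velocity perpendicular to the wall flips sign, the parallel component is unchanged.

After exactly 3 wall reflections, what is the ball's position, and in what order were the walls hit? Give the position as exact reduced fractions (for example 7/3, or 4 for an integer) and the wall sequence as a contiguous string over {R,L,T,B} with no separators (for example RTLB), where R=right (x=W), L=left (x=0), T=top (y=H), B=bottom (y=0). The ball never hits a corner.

1. t=1/3 → B at (11/3,0); v=(-1,3)
2. t=8/3 → T at (1,8); v=(-1,-3)
3. t=1 → L at (0,5); v=(1,-3)

Final position: (0,5)
Wall sequence: BTL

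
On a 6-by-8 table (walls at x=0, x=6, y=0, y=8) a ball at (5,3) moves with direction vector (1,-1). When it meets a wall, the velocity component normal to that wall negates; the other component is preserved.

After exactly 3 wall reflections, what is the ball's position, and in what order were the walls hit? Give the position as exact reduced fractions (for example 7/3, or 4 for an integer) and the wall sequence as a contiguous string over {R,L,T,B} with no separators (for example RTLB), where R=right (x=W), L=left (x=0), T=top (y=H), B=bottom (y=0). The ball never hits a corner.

Final position: (0,4)
Wall sequence: RBL

1. t=1 → R at (6,2); v=(-1,-1)
2. t=2 → B at (4,0); v=(-1,1)
3. t=4 → L at (0,4); v=(1,1)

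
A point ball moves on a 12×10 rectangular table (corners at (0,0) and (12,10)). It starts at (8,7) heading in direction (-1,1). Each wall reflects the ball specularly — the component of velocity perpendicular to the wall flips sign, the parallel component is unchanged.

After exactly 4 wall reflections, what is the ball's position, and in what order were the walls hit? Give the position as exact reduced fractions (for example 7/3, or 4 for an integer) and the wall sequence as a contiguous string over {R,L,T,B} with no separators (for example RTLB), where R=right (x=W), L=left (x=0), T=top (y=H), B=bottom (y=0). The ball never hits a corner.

Final position: (12,7)
Wall sequence: TLBR

1. t=3 → T at (5,10); v=(-1,-1)
2. t=5 → L at (0,5); v=(1,-1)
3. t=5 → B at (5,0); v=(1,1)
4. t=7 → R at (12,7); v=(-1,1)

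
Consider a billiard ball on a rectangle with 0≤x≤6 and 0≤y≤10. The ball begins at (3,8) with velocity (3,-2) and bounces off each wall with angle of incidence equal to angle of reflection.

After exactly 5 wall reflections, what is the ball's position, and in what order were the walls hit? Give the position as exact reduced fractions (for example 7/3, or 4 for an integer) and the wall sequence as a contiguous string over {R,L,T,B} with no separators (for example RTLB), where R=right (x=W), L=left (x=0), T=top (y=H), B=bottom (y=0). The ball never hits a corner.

Final position: (0,6)
Wall sequence: RLBRL

1. t=1 → R at (6,6); v=(-3,-2)
2. t=2 → L at (0,2); v=(3,-2)
3. t=1 → B at (3,0); v=(3,2)
4. t=1 → R at (6,2); v=(-3,2)
5. t=2 → L at (0,6); v=(3,2)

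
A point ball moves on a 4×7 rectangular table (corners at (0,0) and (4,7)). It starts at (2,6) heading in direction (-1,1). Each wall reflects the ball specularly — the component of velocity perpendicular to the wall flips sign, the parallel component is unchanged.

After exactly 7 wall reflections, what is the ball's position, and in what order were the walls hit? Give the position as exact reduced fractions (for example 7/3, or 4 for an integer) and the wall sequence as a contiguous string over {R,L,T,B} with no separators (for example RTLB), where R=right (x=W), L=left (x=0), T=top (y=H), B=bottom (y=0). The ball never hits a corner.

1. t=1 → T at (1,7); v=(-1,-1)
2. t=1 → L at (0,6); v=(1,-1)
3. t=4 → R at (4,2); v=(-1,-1)
4. t=2 → B at (2,0); v=(-1,1)
5. t=2 → L at (0,2); v=(1,1)
6. t=4 → R at (4,6); v=(-1,1)
7. t=1 → T at (3,7); v=(-1,-1)

Final position: (3,7)
Wall sequence: TLRBLRT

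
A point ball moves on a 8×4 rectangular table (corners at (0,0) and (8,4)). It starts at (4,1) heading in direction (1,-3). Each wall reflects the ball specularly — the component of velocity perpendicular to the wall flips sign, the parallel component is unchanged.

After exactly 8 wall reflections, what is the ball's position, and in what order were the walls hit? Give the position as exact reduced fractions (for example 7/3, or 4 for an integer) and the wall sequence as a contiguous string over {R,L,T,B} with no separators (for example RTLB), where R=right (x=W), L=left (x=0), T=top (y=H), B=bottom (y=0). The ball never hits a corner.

Final position: (11/3,0)
Wall sequence: BTBRTBTB

1. t=1/3 → B at (13/3,0); v=(1,3)
2. t=4/3 → T at (17/3,4); v=(1,-3)
3. t=4/3 → B at (7,0); v=(1,3)
4. t=1 → R at (8,3); v=(-1,3)
5. t=1/3 → T at (23/3,4); v=(-1,-3)
6. t=4/3 → B at (19/3,0); v=(-1,3)
7. t=4/3 → T at (5,4); v=(-1,-3)
8. t=4/3 → B at (11/3,0); v=(-1,3)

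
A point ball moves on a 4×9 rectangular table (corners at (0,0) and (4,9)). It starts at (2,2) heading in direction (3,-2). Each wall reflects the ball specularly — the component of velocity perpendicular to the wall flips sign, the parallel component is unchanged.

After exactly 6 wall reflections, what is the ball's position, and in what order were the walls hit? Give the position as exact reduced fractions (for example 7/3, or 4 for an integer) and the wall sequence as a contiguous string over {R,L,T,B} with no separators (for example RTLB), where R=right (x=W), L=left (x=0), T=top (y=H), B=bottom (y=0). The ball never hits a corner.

1. t=2/3 → R at (4,2/3); v=(-3,-2)
2. t=1/3 → B at (3,0); v=(-3,2)
3. t=1 → L at (0,2); v=(3,2)
4. t=4/3 → R at (4,14/3); v=(-3,2)
5. t=4/3 → L at (0,22/3); v=(3,2)
6. t=5/6 → T at (5/2,9); v=(3,-2)

Final position: (5/2,9)
Wall sequence: RBLRLT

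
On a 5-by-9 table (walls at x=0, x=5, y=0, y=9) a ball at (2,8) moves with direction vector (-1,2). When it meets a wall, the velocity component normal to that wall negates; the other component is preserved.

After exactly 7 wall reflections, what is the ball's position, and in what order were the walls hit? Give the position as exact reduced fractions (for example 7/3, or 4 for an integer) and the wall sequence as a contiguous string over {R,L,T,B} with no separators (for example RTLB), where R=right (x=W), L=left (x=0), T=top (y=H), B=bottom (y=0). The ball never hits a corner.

1. t=1/2 → T at (3/2,9); v=(-1,-2)
2. t=3/2 → L at (0,6); v=(1,-2)
3. t=3 → B at (3,0); v=(1,2)
4. t=2 → R at (5,4); v=(-1,2)
5. t=5/2 → T at (5/2,9); v=(-1,-2)
6. t=5/2 → L at (0,4); v=(1,-2)
7. t=2 → B at (2,0); v=(1,2)

Final position: (2,0)
Wall sequence: TLBRTLB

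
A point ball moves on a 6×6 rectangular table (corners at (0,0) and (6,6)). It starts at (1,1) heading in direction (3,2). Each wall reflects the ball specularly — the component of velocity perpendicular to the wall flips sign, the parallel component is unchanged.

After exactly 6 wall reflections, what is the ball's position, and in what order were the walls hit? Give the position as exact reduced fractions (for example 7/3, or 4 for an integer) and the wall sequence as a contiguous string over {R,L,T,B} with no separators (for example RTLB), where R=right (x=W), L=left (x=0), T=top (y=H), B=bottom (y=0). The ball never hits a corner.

1. t=5/3 → R at (6,13/3); v=(-3,2)
2. t=5/6 → T at (7/2,6); v=(-3,-2)
3. t=7/6 → L at (0,11/3); v=(3,-2)
4. t=11/6 → B at (11/2,0); v=(3,2)
5. t=1/6 → R at (6,1/3); v=(-3,2)
6. t=2 → L at (0,13/3); v=(3,2)

Final position: (0,13/3)
Wall sequence: RTLBRL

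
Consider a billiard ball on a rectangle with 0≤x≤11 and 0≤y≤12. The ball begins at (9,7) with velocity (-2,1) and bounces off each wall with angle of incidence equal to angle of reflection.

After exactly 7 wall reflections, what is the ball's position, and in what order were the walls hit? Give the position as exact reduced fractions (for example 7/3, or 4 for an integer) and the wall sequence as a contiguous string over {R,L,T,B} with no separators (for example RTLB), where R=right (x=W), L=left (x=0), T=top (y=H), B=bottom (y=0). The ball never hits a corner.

Final position: (0,19/2)
Wall sequence: LTRLBRL

1. t=9/2 → L at (0,23/2); v=(2,1)
2. t=1/2 → T at (1,12); v=(2,-1)
3. t=5 → R at (11,7); v=(-2,-1)
4. t=11/2 → L at (0,3/2); v=(2,-1)
5. t=3/2 → B at (3,0); v=(2,1)
6. t=4 → R at (11,4); v=(-2,1)
7. t=11/2 → L at (0,19/2); v=(2,1)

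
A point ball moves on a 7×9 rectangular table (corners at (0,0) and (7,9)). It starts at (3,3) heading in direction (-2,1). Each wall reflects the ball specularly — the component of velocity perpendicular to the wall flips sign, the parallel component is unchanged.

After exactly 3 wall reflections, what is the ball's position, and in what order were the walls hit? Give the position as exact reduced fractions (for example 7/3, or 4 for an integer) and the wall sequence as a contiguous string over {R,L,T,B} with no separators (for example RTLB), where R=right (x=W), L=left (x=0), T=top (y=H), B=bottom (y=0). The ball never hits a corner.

1. t=3/2 → L at (0,9/2); v=(2,1)
2. t=7/2 → R at (7,8); v=(-2,1)
3. t=1 → T at (5,9); v=(-2,-1)

Final position: (5,9)
Wall sequence: LRT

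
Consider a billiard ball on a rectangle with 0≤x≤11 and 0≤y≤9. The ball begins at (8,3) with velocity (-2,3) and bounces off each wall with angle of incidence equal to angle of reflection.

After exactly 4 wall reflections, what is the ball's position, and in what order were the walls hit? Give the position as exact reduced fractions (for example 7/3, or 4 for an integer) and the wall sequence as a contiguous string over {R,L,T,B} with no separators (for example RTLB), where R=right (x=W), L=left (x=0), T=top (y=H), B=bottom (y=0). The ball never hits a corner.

Final position: (8,9)
Wall sequence: TLBT

1. t=2 → T at (4,9); v=(-2,-3)
2. t=2 → L at (0,3); v=(2,-3)
3. t=1 → B at (2,0); v=(2,3)
4. t=3 → T at (8,9); v=(2,-3)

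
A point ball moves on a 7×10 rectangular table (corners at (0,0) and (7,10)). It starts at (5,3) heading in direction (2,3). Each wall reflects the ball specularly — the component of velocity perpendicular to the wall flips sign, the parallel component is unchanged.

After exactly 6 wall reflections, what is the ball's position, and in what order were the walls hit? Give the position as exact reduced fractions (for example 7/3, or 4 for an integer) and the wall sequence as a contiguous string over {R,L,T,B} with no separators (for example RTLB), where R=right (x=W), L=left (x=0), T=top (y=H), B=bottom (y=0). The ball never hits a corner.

Final position: (5,10)
Wall sequence: RTLBRT

1. t=1 → R at (7,6); v=(-2,3)
2. t=4/3 → T at (13/3,10); v=(-2,-3)
3. t=13/6 → L at (0,7/2); v=(2,-3)
4. t=7/6 → B at (7/3,0); v=(2,3)
5. t=7/3 → R at (7,7); v=(-2,3)
6. t=1 → T at (5,10); v=(-2,-3)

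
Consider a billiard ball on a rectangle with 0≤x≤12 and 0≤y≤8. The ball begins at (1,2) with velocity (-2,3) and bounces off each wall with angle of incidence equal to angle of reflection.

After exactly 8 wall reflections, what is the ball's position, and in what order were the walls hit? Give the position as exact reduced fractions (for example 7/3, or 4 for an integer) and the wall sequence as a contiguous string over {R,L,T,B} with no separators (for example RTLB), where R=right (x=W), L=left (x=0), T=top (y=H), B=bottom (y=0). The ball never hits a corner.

Final position: (1/3,8)
Wall sequence: LTBRTBLT

1. t=1/2 → L at (0,7/2); v=(2,3)
2. t=3/2 → T at (3,8); v=(2,-3)
3. t=8/3 → B at (25/3,0); v=(2,3)
4. t=11/6 → R at (12,11/2); v=(-2,3)
5. t=5/6 → T at (31/3,8); v=(-2,-3)
6. t=8/3 → B at (5,0); v=(-2,3)
7. t=5/2 → L at (0,15/2); v=(2,3)
8. t=1/6 → T at (1/3,8); v=(2,-3)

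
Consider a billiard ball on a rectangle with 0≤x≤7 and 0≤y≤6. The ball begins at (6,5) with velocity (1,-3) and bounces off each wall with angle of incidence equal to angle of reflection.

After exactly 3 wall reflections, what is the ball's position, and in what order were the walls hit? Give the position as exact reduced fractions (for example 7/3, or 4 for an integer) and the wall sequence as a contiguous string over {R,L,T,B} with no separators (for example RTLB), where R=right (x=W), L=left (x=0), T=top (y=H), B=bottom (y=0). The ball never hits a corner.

Final position: (13/3,6)
Wall sequence: RBT

1. t=1 → R at (7,2); v=(-1,-3)
2. t=2/3 → B at (19/3,0); v=(-1,3)
3. t=2 → T at (13/3,6); v=(-1,-3)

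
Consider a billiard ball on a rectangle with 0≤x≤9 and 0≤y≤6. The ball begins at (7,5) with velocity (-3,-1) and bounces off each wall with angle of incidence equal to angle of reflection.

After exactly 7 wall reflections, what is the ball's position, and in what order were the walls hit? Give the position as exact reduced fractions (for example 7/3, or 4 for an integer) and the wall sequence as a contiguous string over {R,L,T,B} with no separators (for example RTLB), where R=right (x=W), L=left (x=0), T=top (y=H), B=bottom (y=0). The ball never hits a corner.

1. t=7/3 → L at (0,8/3); v=(3,-1)
2. t=8/3 → B at (8,0); v=(3,1)
3. t=1/3 → R at (9,1/3); v=(-3,1)
4. t=3 → L at (0,10/3); v=(3,1)
5. t=8/3 → T at (8,6); v=(3,-1)
6. t=1/3 → R at (9,17/3); v=(-3,-1)
7. t=3 → L at (0,8/3); v=(3,-1)

Final position: (0,8/3)
Wall sequence: LBRLTRL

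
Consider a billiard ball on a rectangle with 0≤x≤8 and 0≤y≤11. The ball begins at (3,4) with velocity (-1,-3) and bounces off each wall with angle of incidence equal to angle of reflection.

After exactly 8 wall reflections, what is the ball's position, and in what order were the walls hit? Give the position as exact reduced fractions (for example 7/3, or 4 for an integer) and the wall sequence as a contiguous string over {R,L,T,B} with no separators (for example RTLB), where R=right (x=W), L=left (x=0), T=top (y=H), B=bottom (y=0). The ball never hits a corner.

Final position: (0,9)
Wall sequence: BLTBRTBL

1. t=4/3 → B at (5/3,0); v=(-1,3)
2. t=5/3 → L at (0,5); v=(1,3)
3. t=2 → T at (2,11); v=(1,-3)
4. t=11/3 → B at (17/3,0); v=(1,3)
5. t=7/3 → R at (8,7); v=(-1,3)
6. t=4/3 → T at (20/3,11); v=(-1,-3)
7. t=11/3 → B at (3,0); v=(-1,3)
8. t=3 → L at (0,9); v=(1,3)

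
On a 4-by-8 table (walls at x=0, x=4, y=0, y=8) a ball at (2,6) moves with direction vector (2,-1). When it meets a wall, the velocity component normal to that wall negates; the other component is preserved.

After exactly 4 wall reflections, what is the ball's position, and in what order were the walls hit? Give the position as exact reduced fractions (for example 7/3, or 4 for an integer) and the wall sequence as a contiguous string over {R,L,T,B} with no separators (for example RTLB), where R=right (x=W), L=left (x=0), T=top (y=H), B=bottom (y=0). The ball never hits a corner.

Final position: (2,0)
Wall sequence: RLRB

1. t=1 → R at (4,5); v=(-2,-1)
2. t=2 → L at (0,3); v=(2,-1)
3. t=2 → R at (4,1); v=(-2,-1)
4. t=1 → B at (2,0); v=(-2,1)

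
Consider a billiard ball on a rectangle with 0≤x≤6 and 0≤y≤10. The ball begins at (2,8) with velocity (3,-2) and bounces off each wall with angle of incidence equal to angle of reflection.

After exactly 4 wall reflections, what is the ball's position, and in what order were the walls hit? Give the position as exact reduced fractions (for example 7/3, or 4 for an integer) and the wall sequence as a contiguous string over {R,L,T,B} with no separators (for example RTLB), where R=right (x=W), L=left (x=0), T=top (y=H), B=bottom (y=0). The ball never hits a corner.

1. t=4/3 → R at (6,16/3); v=(-3,-2)
2. t=2 → L at (0,4/3); v=(3,-2)
3. t=2/3 → B at (2,0); v=(3,2)
4. t=4/3 → R at (6,8/3); v=(-3,2)

Final position: (6,8/3)
Wall sequence: RLBR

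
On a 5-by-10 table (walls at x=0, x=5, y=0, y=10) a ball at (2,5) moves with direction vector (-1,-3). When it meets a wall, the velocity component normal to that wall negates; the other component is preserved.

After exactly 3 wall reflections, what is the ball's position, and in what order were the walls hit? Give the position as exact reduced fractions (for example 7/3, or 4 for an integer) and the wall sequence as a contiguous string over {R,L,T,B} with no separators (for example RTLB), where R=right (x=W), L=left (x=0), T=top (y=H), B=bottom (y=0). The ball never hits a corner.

Final position: (3,10)
Wall sequence: BLT

1. t=5/3 → B at (1/3,0); v=(-1,3)
2. t=1/3 → L at (0,1); v=(1,3)
3. t=3 → T at (3,10); v=(1,-3)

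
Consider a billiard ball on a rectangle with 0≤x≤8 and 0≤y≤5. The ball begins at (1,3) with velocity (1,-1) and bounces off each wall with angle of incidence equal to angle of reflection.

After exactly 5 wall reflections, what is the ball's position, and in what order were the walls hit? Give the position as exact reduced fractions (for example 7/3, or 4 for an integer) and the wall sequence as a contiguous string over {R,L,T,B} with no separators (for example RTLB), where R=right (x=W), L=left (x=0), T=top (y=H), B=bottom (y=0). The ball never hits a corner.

Final position: (0,2)
Wall sequence: BRTBL

1. t=3 → B at (4,0); v=(1,1)
2. t=4 → R at (8,4); v=(-1,1)
3. t=1 → T at (7,5); v=(-1,-1)
4. t=5 → B at (2,0); v=(-1,1)
5. t=2 → L at (0,2); v=(1,1)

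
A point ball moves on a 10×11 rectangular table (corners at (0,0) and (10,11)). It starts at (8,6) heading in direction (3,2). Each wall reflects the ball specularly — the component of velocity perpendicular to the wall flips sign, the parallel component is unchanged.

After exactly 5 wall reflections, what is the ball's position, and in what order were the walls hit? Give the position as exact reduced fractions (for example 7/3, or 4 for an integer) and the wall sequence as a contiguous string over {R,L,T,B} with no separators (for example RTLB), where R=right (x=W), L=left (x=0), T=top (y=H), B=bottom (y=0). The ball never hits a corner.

1. t=2/3 → R at (10,22/3); v=(-3,2)
2. t=11/6 → T at (9/2,11); v=(-3,-2)
3. t=3/2 → L at (0,8); v=(3,-2)
4. t=10/3 → R at (10,4/3); v=(-3,-2)
5. t=2/3 → B at (8,0); v=(-3,2)

Final position: (8,0)
Wall sequence: RTLRB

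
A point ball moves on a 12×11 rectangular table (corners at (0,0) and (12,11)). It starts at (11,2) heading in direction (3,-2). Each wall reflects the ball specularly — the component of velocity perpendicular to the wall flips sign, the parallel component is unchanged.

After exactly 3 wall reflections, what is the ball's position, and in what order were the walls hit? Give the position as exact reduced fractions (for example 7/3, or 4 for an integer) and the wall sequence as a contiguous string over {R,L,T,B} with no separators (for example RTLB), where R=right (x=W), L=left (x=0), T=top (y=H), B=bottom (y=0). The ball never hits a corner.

1. t=1/3 → R at (12,4/3); v=(-3,-2)
2. t=2/3 → B at (10,0); v=(-3,2)
3. t=10/3 → L at (0,20/3); v=(3,2)

Final position: (0,20/3)
Wall sequence: RBL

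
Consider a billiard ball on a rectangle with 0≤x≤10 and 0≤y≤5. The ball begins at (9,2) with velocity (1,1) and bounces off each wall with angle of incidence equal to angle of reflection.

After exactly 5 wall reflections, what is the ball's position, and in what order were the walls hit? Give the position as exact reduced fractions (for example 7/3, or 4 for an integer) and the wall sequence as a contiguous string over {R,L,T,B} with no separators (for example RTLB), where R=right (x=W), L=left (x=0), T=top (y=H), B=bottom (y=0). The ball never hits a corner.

1. t=1 → R at (10,3); v=(-1,1)
2. t=2 → T at (8,5); v=(-1,-1)
3. t=5 → B at (3,0); v=(-1,1)
4. t=3 → L at (0,3); v=(1,1)
5. t=2 → T at (2,5); v=(1,-1)

Final position: (2,5)
Wall sequence: RTBLT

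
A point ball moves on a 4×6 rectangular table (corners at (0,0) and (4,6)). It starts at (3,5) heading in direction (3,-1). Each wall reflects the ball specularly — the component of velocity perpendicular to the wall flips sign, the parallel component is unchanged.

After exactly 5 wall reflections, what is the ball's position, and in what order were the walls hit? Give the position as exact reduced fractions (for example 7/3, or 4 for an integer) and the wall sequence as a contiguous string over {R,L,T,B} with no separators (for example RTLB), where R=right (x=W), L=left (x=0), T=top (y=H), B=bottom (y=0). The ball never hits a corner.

Final position: (2,0)
Wall sequence: RLRLB

1. t=1/3 → R at (4,14/3); v=(-3,-1)
2. t=4/3 → L at (0,10/3); v=(3,-1)
3. t=4/3 → R at (4,2); v=(-3,-1)
4. t=4/3 → L at (0,2/3); v=(3,-1)
5. t=2/3 → B at (2,0); v=(3,1)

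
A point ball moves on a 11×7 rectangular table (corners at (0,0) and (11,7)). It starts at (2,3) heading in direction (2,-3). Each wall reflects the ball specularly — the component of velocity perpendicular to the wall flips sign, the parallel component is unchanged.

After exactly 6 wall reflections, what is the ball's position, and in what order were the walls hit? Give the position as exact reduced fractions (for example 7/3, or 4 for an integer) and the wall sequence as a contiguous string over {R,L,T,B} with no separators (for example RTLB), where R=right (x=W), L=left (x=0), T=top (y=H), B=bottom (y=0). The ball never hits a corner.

1. t=1 → B at (4,0); v=(2,3)
2. t=7/3 → T at (26/3,7); v=(2,-3)
3. t=7/6 → R at (11,7/2); v=(-2,-3)
4. t=7/6 → B at (26/3,0); v=(-2,3)
5. t=7/3 → T at (4,7); v=(-2,-3)
6. t=2 → L at (0,1); v=(2,-3)

Final position: (0,1)
Wall sequence: BTRBTL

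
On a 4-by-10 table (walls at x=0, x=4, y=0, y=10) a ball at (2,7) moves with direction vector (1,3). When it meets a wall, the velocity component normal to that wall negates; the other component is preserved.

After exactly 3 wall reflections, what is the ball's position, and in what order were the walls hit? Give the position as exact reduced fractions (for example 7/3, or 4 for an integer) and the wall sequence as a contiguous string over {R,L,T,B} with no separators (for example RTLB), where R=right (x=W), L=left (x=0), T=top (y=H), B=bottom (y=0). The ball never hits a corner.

1. t=1 → T at (3,10); v=(1,-3)
2. t=1 → R at (4,7); v=(-1,-3)
3. t=7/3 → B at (5/3,0); v=(-1,3)

Final position: (5/3,0)
Wall sequence: TRB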